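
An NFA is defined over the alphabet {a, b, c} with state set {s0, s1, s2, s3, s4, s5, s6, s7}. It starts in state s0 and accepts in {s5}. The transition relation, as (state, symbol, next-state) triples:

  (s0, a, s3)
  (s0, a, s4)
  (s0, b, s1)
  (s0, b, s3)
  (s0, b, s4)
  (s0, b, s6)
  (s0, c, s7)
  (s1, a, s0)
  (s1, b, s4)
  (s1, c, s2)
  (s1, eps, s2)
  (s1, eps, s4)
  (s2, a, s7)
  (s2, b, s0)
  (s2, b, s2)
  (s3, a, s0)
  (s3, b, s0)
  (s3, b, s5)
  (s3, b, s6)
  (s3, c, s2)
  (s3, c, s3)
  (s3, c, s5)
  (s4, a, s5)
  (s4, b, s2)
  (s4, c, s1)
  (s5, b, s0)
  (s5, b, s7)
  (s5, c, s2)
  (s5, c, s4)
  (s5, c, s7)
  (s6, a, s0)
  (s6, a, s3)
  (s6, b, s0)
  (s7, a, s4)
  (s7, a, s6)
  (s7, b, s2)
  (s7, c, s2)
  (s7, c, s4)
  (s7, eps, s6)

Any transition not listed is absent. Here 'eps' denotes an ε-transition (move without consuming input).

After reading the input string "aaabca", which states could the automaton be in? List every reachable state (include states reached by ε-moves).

{s0, s3, s4, s5, s6, s7}

Start in {s0}.
Read 'a': s0→{s3, s4}; now {s3, s4}.
Read 'a': s3→{s0}, s4→{s5}; now {s0, s5}.
Read 'a': s0→{s3, s4}, s5→∅; now {s3, s4}.
Read 'b': s3→{s0, s5, s6}, s4→{s2}; now {s0, s2, s5, s6}.
Read 'c': s0→{s7}, s2→∅, s5→{s2, s4, s7}, s6→∅; union {s2, s4, s7}; ε-closure = {s2, s4, s6, s7}.
Read 'a': s2→{s7}, s4→{s5}, s6→{s0, s3}, s7→{s4, s6}; now {s0, s3, s4, s5, s6, s7}.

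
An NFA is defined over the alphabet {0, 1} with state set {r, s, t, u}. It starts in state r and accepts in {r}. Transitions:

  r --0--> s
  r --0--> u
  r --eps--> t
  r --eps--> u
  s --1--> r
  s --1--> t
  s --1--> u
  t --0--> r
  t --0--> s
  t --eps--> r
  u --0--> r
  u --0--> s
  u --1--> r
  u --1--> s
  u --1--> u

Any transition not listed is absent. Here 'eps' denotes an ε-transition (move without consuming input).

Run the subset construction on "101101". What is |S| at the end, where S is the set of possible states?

Start: ε-closure({r}) = {r, t, u}.
Read '1': r→∅, t→∅, u→{r, s, u}; union {r, s, u}; ε-closure = {r, s, t, u}.
Read '0': r→{s, u}, s→∅, t→{r, s}, u→{r, s}; union {r, s, u}; ε-closure = {r, s, t, u}.
Read '1': r→∅, s→{r, t, u}, t→∅, u→{r, s, u}; now {r, s, t, u}.
Read '1': r→∅, s→{r, t, u}, t→∅, u→{r, s, u}; now {r, s, t, u}.
Read '0': r→{s, u}, s→∅, t→{r, s}, u→{r, s}; union {r, s, u}; ε-closure = {r, s, t, u}.
Read '1': r→∅, s→{r, t, u}, t→∅, u→{r, s, u}; now {r, s, t, u}.
That set has 4 states.

4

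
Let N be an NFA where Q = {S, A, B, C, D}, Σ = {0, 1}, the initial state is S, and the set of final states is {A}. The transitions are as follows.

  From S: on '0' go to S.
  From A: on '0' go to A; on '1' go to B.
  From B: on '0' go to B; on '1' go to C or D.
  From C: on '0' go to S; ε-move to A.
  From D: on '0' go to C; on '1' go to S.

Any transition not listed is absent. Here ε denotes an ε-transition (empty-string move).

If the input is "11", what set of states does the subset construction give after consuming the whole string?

∅

Start in {S}.
Read '1': {S} → ∅.
The set is empty and remains empty for the remaining 1 symbol.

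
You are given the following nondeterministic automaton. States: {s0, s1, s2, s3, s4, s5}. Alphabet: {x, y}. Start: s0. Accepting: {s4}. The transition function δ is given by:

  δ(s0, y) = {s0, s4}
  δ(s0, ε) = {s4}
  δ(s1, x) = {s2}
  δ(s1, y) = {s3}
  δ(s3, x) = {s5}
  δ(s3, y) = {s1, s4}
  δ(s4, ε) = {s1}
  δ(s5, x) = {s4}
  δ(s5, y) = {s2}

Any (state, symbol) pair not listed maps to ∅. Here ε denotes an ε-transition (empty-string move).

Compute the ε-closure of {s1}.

Begin with {s1}.
No ε-moves leave this set, so the closure equals the set itself.

{s1}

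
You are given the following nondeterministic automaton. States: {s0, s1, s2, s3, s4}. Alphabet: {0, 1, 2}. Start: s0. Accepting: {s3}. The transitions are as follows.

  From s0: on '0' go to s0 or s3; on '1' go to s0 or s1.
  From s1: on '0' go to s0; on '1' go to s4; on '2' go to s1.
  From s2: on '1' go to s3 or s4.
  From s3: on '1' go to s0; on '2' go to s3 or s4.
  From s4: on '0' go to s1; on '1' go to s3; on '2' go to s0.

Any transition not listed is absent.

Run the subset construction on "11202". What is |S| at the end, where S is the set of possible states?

Start in {s0}.
Read '1': s0→{s0, s1}; now {s0, s1}.
Read '1': s0→{s0, s1}, s1→{s4}; now {s0, s1, s4}.
Read '2': s0→∅, s1→{s1}, s4→{s0}; now {s0, s1}.
Read '0': s0→{s0, s3}, s1→{s0}; now {s0, s3}.
Read '2': s0→∅, s3→{s3, s4}; now {s3, s4}.
That set has 2 states.

2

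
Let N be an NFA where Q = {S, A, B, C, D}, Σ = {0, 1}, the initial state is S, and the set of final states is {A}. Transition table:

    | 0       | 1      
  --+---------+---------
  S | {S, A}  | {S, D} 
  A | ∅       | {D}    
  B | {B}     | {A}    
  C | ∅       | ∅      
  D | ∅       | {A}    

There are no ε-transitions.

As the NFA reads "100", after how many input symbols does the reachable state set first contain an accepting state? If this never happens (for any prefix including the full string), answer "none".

2

Start in {S}.
Read '1': {S} → {S, D}.
Read '0': {S, D} → {S, A}.
None of the earlier sets intersect F, but {S, A} does.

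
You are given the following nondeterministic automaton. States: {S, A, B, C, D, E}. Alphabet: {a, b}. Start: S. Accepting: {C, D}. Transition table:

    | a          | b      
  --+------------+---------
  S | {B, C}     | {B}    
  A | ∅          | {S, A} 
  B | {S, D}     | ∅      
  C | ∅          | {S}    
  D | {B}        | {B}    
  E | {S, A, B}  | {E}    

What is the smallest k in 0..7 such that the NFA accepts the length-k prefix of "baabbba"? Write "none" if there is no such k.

2

Start in {S}.
Read 'b': S→{B}; now {B}.
Read 'a': B→{S, D}; now {S, D}.
None of the earlier sets intersect F, but {S, D} does.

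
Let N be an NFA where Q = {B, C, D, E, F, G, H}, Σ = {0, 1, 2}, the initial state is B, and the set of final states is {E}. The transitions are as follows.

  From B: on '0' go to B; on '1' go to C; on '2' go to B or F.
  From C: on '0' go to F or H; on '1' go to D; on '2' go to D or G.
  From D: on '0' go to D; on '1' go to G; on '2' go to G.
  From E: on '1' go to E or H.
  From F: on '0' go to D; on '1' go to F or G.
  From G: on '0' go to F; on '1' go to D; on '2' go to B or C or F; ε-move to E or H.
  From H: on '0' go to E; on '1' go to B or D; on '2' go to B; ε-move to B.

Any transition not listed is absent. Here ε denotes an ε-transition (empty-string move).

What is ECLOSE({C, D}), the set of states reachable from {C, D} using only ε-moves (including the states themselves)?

{C, D}

Begin with {C, D}.
No ε-moves leave this set, so the closure equals the set itself.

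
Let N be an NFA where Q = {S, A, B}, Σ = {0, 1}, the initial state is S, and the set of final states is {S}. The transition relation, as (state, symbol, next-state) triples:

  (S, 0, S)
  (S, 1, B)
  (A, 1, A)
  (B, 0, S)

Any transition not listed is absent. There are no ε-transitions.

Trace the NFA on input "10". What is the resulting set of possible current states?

Start in {S}.
Read '1': S→{B}; now {B}.
Read '0': B→{S}; now {S}.

{S}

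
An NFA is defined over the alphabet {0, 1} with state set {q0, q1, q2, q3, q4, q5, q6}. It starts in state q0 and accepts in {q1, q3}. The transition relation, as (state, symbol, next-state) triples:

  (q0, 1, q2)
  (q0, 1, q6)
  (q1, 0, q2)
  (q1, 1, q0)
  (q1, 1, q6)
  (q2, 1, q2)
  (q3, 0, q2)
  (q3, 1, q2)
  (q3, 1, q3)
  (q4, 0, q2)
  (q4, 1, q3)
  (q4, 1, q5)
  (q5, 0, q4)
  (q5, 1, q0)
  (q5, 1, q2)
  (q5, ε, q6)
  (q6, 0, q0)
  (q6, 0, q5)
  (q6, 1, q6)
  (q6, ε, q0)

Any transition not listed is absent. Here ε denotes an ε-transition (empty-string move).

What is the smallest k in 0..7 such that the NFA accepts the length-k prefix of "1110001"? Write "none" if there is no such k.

7

Start in {q0}.
Read '1': q0→{q2, q6}; union {q2, q6}; ε-closure = {q0, q2, q6}.
Read '1': q0→{q2, q6}, q2→{q2}, q6→{q6}; union {q2, q6}; ε-closure = {q0, q2, q6}.
Read '1': q0→{q2, q6}, q2→{q2}, q6→{q6}; union {q2, q6}; ε-closure = {q0, q2, q6}.
Read '0': q0→∅, q2→∅, q6→{q0, q5}; union {q0, q5}; ε-closure = {q0, q5, q6}.
Read '0': q0→∅, q5→{q4}, q6→{q0, q5}; union {q0, q4, q5}; ε-closure = {q0, q4, q5, q6}.
Read '0': q0→∅, q4→{q2}, q5→{q4}, q6→{q0, q5}; union {q0, q2, q4, q5}; ε-closure = {q0, q2, q4, q5, q6}.
Read '1': q0→{q2, q6}, q2→{q2}, q4→{q3, q5}, q5→{q0, q2}, q6→{q6}; now {q0, q2, q3, q5, q6}.
None of the earlier sets intersect F, but {q0, q2, q3, q5, q6} does.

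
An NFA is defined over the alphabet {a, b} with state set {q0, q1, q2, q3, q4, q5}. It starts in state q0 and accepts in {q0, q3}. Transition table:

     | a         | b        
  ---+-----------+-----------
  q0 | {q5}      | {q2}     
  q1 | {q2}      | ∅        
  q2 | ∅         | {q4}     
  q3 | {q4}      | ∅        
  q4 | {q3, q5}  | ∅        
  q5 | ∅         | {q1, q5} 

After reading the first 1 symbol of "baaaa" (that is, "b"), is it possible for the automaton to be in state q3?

Start in {q0}.
Read 'b': q0→{q2}; now {q2}.
State q3 is not in {q2}.

No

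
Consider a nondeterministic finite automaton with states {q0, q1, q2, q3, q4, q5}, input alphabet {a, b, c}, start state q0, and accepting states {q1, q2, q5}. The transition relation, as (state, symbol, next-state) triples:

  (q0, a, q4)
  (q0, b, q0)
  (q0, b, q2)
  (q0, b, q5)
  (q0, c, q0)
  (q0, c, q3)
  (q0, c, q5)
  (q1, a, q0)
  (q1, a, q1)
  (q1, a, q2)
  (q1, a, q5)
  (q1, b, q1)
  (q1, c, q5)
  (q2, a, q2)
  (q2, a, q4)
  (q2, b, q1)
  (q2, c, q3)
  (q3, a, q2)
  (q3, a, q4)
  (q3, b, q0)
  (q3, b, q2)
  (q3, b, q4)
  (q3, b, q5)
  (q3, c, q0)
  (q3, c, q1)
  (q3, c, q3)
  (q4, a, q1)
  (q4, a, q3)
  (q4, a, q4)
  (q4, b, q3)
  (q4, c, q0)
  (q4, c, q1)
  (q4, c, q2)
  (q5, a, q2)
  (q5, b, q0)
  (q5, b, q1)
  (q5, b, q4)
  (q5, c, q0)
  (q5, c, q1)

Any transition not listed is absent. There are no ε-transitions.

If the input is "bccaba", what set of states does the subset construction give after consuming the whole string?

{q0, q1, q2, q3, q4, q5}

Start in {q0}.
Read 'b': q0→{q0, q2, q5}; now {q0, q2, q5}.
Read 'c': q0→{q0, q3, q5}, q2→{q3}, q5→{q0, q1}; now {q0, q1, q3, q5}.
Read 'c': q0→{q0, q3, q5}, q1→{q5}, q3→{q0, q1, q3}, q5→{q0, q1}; now {q0, q1, q3, q5}.
Read 'a': q0→{q4}, q1→{q0, q1, q2, q5}, q3→{q2, q4}, q5→{q2}; now {q0, q1, q2, q4, q5}.
Read 'b': q0→{q0, q2, q5}, q1→{q1}, q2→{q1}, q4→{q3}, q5→{q0, q1, q4}; now {q0, q1, q2, q3, q4, q5}.
Read 'a': q0→{q4}, q1→{q0, q1, q2, q5}, q2→{q2, q4}, q3→{q2, q4}, q4→{q1, q3, q4}, q5→{q2}; now {q0, q1, q2, q3, q4, q5}.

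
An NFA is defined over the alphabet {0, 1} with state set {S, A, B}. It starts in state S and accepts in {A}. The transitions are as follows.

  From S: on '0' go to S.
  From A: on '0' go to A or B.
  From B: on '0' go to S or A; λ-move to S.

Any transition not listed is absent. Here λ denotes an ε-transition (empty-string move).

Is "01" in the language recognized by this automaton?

No

Start in {S}.
Read '0': S→{S}; now {S}.
Read '1': S→∅; now ∅.
The final set ∅ contains no accepting state.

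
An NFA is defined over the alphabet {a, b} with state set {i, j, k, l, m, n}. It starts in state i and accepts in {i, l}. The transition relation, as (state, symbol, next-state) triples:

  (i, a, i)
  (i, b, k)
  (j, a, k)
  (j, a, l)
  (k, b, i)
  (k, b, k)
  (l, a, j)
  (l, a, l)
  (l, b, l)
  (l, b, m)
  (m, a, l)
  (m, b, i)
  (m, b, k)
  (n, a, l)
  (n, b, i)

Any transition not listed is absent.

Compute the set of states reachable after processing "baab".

∅

Start in {i}.
Read 'b': {i} → {k}.
Read 'a': {k} → ∅.
The set is empty and remains empty for the remaining 2 symbols.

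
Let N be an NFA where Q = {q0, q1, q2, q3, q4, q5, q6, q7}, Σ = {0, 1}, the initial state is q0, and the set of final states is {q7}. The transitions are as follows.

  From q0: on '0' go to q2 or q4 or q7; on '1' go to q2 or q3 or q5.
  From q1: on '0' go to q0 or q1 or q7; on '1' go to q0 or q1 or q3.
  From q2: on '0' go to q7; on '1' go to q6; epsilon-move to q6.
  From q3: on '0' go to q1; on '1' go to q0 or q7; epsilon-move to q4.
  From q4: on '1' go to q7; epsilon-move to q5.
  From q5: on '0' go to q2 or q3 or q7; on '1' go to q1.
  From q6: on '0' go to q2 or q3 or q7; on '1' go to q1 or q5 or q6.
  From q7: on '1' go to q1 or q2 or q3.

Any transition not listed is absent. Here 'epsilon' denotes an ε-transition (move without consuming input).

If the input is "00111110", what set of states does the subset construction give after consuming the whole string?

Start in {q0}.
Read '0': q0→{q2, q4, q7}; union {q2, q4, q7}; ε-closure = {q2, q4, q5, q6, q7}.
Read '0': q2→{q7}, q4→∅, q5→{q2, q3, q7}, q6→{q2, q3, q7}, q7→∅; union {q2, q3, q7}; ε-closure = {q2, q3, q4, q5, q6, q7}.
Read '1': q2→{q6}, q3→{q0, q7}, q4→{q7}, q5→{q1}, q6→{q1, q5, q6}, q7→{q1, q2, q3}; union {q0, q1, q2, q3, q5, q6, q7}; ε-closure = {q0, q1, q2, q3, q4, q5, q6, q7}.
Read '1': q0→{q2, q3, q5}, q1→{q0, q1, q3}, q2→{q6}, q3→{q0, q7}, q4→{q7}, q5→{q1}, q6→{q1, q5, q6}, q7→{q1, q2, q3}; union {q0, q1, q2, q3, q5, q6, q7}; ε-closure = {q0, q1, q2, q3, q4, q5, q6, q7}.
Read '1': q0→{q2, q3, q5}, q1→{q0, q1, q3}, q2→{q6}, q3→{q0, q7}, q4→{q7}, q5→{q1}, q6→{q1, q5, q6}, q7→{q1, q2, q3}; union {q0, q1, q2, q3, q5, q6, q7}; ε-closure = {q0, q1, q2, q3, q4, q5, q6, q7}.
Read '1': q0→{q2, q3, q5}, q1→{q0, q1, q3}, q2→{q6}, q3→{q0, q7}, q4→{q7}, q5→{q1}, q6→{q1, q5, q6}, q7→{q1, q2, q3}; union {q0, q1, q2, q3, q5, q6, q7}; ε-closure = {q0, q1, q2, q3, q4, q5, q6, q7}.
Read '1': q0→{q2, q3, q5}, q1→{q0, q1, q3}, q2→{q6}, q3→{q0, q7}, q4→{q7}, q5→{q1}, q6→{q1, q5, q6}, q7→{q1, q2, q3}; union {q0, q1, q2, q3, q5, q6, q7}; ε-closure = {q0, q1, q2, q3, q4, q5, q6, q7}.
Read '0': q0→{q2, q4, q7}, q1→{q0, q1, q7}, q2→{q7}, q3→{q1}, q4→∅, q5→{q2, q3, q7}, q6→{q2, q3, q7}, q7→∅; union {q0, q1, q2, q3, q4, q7}; ε-closure = {q0, q1, q2, q3, q4, q5, q6, q7}.

{q0, q1, q2, q3, q4, q5, q6, q7}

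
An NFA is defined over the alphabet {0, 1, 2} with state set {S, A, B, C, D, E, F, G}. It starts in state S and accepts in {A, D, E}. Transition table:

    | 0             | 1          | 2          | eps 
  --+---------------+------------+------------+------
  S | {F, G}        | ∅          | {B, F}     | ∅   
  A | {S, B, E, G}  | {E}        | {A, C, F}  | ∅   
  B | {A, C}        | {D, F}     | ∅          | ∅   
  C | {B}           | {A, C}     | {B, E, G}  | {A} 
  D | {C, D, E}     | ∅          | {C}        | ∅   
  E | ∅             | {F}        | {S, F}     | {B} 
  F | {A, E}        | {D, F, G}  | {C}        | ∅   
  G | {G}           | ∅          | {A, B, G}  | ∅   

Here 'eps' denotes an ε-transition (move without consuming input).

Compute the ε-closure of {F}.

Begin with {F}.
No ε-moves leave this set, so the closure equals the set itself.

{F}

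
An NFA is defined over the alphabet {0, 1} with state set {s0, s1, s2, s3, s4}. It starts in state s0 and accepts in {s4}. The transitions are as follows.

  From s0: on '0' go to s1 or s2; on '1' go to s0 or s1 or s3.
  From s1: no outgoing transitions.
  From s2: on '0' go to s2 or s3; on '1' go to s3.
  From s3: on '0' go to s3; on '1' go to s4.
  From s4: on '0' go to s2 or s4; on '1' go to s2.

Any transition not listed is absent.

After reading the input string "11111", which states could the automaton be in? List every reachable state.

Start in {s0}.
Read '1': {s0} → {s0, s1, s3}.
Read '1': {s0, s1, s3} → {s0, s1, s3, s4}.
Read '1': {s0, s1, s3, s4} → {s0, s1, s2, s3, s4}.
Read '1': {s0, s1, s2, s3, s4} → {s0, s1, s2, s3, s4}.
Read '1': {s0, s1, s2, s3, s4} → {s0, s1, s2, s3, s4}.

{s0, s1, s2, s3, s4}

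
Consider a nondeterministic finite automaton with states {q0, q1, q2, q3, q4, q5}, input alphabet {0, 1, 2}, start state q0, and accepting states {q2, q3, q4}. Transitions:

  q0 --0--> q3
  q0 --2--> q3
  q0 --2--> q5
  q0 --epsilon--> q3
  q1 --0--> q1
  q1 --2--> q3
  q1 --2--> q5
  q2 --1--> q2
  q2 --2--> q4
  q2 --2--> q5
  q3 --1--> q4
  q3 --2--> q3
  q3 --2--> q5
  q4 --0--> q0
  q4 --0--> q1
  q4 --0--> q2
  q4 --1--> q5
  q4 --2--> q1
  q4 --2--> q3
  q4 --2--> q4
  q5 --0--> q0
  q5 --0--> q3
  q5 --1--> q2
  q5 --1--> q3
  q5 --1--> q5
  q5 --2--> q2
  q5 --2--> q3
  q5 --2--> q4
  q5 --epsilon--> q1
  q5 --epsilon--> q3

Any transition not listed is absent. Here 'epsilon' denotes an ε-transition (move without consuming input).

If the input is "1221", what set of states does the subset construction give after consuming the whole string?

{q1, q2, q3, q4, q5}

Start: ε-closure({q0}) = {q0, q3}.
Read '1': q0→∅, q3→{q4}; now {q4}.
Read '2': q4→{q1, q3, q4}; now {q1, q3, q4}.
Read '2': q1→{q3, q5}, q3→{q3, q5}, q4→{q1, q3, q4}; now {q1, q3, q4, q5}.
Read '1': q1→∅, q3→{q4}, q4→{q5}, q5→{q2, q3, q5}; union {q2, q3, q4, q5}; ε-closure = {q1, q2, q3, q4, q5}.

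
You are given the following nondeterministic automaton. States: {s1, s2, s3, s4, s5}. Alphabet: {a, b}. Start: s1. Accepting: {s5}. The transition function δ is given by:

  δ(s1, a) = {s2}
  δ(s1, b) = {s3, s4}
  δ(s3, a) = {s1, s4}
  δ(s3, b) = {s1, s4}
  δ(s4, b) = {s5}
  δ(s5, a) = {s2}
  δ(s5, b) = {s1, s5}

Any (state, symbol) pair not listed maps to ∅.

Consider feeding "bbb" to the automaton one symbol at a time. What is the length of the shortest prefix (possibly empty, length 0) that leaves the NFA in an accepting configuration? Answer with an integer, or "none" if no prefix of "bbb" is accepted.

2

Start in {s1}.
Read 'b': {s1} → {s3, s4}.
Read 'b': {s3, s4} → {s1, s4, s5}.
None of the earlier sets intersect F, but {s1, s4, s5} does.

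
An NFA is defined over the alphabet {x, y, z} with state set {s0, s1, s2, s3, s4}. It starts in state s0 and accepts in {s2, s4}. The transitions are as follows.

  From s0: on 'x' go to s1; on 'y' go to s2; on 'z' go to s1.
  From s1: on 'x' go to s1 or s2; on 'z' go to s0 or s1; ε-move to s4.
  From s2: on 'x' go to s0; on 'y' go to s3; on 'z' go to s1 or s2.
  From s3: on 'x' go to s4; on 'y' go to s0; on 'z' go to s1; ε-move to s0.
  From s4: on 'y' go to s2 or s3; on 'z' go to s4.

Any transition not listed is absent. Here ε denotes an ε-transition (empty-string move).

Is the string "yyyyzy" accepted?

Yes

Start in {s0}.
Read 'y': {s0} → {s2}.
Read 'y': {s2} → {s0, s3}.
Read 'y': {s0, s3} → {s0, s2}.
Read 'y': {s0, s2} → {s0, s2, s3}.
Read 'z': {s0, s2, s3} → {s1, s2, s4}.
Read 'y': {s1, s2, s4} → {s0, s2, s3}.
The final set {s0, s2, s3} contains the accepting state s2.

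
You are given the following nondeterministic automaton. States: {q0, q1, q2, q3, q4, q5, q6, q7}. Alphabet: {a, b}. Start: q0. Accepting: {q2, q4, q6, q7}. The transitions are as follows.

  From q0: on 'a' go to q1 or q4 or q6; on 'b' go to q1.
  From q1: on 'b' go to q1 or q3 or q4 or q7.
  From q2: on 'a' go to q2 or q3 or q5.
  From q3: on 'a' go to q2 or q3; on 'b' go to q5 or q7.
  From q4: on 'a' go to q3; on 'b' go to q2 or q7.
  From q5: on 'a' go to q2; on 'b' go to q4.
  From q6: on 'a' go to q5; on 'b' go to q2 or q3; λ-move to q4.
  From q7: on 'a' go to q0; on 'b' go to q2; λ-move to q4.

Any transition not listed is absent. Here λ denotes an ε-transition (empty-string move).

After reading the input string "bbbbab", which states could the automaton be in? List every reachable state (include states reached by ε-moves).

Start in {q0}.
Read 'b': q0→{q1}; now {q1}.
Read 'b': q1→{q1, q3, q4, q7}; now {q1, q3, q4, q7}.
Read 'b': q1→{q1, q3, q4, q7}, q3→{q5, q7}, q4→{q2, q7}, q7→{q2}; now {q1, q2, q3, q4, q5, q7}.
Read 'b': q1→{q1, q3, q4, q7}, q2→∅, q3→{q5, q7}, q4→{q2, q7}, q5→{q4}, q7→{q2}; now {q1, q2, q3, q4, q5, q7}.
Read 'a': q1→∅, q2→{q2, q3, q5}, q3→{q2, q3}, q4→{q3}, q5→{q2}, q7→{q0}; now {q0, q2, q3, q5}.
Read 'b': q0→{q1}, q2→∅, q3→{q5, q7}, q5→{q4}; now {q1, q4, q5, q7}.

{q1, q4, q5, q7}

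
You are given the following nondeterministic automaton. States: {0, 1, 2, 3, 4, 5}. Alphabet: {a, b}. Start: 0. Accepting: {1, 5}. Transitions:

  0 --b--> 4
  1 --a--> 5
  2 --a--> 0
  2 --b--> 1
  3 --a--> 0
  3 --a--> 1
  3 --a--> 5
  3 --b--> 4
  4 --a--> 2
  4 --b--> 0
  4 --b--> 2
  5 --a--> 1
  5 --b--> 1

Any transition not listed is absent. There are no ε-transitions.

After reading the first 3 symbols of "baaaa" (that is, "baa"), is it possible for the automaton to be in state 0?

Yes

Start in {0}.
Read 'b': {0} → {4}.
Read 'a': {4} → {2}.
Read 'a': {2} → {0}.
State 0 is in {0}.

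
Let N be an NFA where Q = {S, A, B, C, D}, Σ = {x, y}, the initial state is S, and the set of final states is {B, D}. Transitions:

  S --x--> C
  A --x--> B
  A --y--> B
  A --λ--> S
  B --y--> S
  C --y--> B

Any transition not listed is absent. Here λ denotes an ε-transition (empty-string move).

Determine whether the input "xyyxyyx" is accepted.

No

Start in {S}.
Read 'x': S→{C}; now {C}.
Read 'y': C→{B}; now {B}.
Read 'y': B→{S}; now {S}.
Read 'x': S→{C}; now {C}.
Read 'y': C→{B}; now {B}.
Read 'y': B→{S}; now {S}.
Read 'x': S→{C}; now {C}.
The final set {C} contains no accepting state.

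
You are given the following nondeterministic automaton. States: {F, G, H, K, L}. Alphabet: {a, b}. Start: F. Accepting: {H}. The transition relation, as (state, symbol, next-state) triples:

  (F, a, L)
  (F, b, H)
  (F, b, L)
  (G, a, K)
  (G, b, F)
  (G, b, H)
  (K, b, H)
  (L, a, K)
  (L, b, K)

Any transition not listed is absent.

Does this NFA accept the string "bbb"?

Yes

Start in {F}.
Read 'b': {F} → {H, L}.
Read 'b': {H, L} → {K}.
Read 'b': {K} → {H}.
The final set {H} contains the accepting state H.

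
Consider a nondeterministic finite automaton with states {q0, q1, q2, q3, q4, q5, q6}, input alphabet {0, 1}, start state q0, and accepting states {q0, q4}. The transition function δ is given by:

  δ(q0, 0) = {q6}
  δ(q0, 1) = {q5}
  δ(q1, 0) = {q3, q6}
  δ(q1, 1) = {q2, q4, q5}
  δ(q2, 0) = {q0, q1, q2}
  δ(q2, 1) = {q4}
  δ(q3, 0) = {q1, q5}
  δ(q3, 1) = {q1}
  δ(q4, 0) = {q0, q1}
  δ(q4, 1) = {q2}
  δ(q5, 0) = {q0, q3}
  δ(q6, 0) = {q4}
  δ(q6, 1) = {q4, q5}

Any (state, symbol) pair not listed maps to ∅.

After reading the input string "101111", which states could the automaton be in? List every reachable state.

{q2, q4}

Start in {q0}.
Read '1': {q0} → {q5}.
Read '0': {q5} → {q0, q3}.
Read '1': {q0, q3} → {q1, q5}.
Read '1': {q1, q5} → {q2, q4, q5}.
Read '1': {q2, q4, q5} → {q2, q4}.
Read '1': {q2, q4} → {q2, q4}.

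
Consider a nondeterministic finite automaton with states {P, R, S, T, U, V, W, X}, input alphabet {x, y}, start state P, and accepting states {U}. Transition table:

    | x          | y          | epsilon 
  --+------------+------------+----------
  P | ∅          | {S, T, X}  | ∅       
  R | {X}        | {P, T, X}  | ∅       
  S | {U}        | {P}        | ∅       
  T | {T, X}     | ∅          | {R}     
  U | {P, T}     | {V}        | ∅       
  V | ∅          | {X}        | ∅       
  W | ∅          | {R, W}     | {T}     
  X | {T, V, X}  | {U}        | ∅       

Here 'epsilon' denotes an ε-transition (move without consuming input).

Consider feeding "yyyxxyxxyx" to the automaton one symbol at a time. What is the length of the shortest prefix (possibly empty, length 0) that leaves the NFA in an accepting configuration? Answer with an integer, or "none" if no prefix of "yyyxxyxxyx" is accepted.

2

Start in {P}.
Read 'y': P→{S, T, X}; union {S, T, X}; ε-closure = {R, S, T, X}.
Read 'y': R→{P, T, X}, S→{P}, T→∅, X→{U}; union {P, T, U, X}; ε-closure = {P, R, T, U, X}.
None of the earlier sets intersect F, but {P, R, T, U, X} does.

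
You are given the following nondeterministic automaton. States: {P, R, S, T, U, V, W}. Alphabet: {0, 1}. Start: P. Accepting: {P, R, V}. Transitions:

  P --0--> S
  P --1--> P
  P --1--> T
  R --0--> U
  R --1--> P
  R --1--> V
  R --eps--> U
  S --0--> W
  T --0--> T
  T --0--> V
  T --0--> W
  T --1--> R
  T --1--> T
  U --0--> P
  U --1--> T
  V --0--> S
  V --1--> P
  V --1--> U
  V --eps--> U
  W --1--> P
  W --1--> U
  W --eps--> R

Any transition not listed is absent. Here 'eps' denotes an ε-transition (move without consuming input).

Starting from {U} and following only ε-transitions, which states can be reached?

{U}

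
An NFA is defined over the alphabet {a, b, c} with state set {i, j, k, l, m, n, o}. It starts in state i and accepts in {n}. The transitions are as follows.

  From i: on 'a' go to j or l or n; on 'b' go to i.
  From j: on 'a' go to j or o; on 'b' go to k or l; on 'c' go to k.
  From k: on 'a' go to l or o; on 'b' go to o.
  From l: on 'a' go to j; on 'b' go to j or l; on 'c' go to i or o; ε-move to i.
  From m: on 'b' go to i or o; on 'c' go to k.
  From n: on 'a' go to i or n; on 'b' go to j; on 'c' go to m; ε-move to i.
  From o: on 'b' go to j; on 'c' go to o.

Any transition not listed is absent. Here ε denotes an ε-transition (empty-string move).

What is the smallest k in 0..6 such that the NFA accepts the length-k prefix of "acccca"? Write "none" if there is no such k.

1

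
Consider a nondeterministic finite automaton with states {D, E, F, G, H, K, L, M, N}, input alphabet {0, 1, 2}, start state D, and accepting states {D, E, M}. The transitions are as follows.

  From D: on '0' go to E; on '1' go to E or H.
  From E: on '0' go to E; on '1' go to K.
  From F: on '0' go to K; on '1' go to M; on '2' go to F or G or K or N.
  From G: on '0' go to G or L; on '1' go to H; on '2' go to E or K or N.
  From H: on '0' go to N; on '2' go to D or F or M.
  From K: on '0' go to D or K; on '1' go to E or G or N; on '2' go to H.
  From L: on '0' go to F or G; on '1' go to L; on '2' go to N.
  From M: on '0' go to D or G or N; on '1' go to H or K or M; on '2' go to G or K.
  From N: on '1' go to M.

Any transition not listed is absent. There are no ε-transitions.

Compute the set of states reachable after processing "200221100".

∅

Start in {D}.
Read '2': {D} → ∅.
The set is empty and remains empty for the remaining 8 symbols.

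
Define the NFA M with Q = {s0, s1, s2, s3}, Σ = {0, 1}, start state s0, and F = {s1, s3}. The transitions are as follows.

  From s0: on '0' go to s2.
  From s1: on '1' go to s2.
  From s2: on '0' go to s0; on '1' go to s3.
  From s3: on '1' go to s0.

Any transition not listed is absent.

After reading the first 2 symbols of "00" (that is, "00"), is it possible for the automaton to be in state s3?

No

Start in {s0}.
Read '0': s0→{s2}; now {s2}.
Read '0': s2→{s0}; now {s0}.
State s3 is not in {s0}.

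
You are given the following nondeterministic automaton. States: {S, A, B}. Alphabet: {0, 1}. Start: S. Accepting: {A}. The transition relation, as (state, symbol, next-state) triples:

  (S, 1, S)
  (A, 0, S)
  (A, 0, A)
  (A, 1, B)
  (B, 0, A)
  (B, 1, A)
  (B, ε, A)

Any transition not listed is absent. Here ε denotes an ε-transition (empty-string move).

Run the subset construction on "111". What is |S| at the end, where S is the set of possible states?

Start in {S}.
Read '1': S→{S}; now {S}.
Read '1': S→{S}; now {S}.
Read '1': S→{S}; now {S}.
That set has 1 state.

1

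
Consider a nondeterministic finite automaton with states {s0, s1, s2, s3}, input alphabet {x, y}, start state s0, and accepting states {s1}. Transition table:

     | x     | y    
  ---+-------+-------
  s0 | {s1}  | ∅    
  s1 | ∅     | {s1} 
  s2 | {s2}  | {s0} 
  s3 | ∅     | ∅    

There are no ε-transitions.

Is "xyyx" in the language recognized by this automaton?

No

Start in {s0}.
Read 'x': {s0} → {s1}.
Read 'y': {s1} → {s1}.
Read 'y': {s1} → {s1}.
Read 'x': {s1} → ∅.
The final set ∅ contains no accepting state.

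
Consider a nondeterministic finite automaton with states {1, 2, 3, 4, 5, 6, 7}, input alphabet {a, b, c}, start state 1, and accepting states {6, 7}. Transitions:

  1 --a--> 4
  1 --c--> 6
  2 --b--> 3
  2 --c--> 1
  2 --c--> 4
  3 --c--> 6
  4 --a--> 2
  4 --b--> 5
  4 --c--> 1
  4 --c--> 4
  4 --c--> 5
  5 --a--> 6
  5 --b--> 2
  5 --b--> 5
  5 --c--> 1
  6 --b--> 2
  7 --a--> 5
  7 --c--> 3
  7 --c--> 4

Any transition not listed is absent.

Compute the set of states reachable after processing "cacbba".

Start in {1}.
Read 'c': 1→{6}; now {6}.
Read 'a': 6→∅; now ∅.
The set is empty and remains empty for the remaining 4 symbols.

∅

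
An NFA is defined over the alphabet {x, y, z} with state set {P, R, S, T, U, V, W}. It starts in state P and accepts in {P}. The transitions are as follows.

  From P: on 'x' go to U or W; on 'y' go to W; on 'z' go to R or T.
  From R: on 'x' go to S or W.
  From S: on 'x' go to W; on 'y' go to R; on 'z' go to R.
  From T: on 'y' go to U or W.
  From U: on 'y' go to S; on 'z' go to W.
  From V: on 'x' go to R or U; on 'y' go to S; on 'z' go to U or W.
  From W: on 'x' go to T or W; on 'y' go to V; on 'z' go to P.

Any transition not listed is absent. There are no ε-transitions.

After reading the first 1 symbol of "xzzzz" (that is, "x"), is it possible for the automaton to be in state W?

Yes

Start in {P}.
Read 'x': {P} → {U, W}.
State W is in {U, W}.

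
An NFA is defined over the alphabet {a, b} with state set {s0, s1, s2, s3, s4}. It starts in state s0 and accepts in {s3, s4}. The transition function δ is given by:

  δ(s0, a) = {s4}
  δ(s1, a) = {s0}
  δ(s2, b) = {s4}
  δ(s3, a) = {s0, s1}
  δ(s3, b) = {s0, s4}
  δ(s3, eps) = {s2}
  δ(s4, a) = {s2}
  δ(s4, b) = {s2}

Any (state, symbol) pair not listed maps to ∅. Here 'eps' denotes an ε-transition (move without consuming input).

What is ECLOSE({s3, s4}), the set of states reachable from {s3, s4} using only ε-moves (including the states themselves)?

{s2, s3, s4}

Begin with {s3, s4}.
ε-move s3 → s2; add s2.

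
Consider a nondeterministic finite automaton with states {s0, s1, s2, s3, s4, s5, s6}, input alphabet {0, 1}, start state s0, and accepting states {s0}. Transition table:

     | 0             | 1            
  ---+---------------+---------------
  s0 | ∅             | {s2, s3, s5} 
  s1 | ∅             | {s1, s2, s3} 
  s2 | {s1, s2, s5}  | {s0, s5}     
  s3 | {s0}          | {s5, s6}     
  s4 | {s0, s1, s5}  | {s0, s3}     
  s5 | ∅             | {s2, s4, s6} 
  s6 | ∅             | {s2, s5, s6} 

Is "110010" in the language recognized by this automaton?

Start in {s0}.
Read '1': {s0} → {s2, s3, s5}.
Read '1': {s2, s3, s5} → {s0, s2, s4, s5, s6}.
Read '0': {s0, s2, s4, s5, s6} → {s0, s1, s2, s5}.
Read '0': {s0, s1, s2, s5} → {s1, s2, s5}.
Read '1': {s1, s2, s5} → {s0, s1, s2, s3, s4, s5, s6}.
Read '0': {s0, s1, s2, s3, s4, s5, s6} → {s0, s1, s2, s5}.
The final set {s0, s1, s2, s5} contains the accepting state s0.

Yes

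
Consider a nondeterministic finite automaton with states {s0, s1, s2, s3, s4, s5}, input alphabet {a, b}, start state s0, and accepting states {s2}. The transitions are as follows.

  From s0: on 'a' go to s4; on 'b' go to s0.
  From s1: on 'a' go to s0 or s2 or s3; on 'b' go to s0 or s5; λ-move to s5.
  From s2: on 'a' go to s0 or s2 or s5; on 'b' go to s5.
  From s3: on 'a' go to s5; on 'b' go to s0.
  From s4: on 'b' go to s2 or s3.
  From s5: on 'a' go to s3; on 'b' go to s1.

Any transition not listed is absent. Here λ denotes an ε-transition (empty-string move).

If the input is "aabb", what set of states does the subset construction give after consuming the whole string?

∅

Start in {s0}.
Read 'a': s0→{s4}; now {s4}.
Read 'a': s4→∅; now ∅.
The set is empty and remains empty for the remaining 2 symbols.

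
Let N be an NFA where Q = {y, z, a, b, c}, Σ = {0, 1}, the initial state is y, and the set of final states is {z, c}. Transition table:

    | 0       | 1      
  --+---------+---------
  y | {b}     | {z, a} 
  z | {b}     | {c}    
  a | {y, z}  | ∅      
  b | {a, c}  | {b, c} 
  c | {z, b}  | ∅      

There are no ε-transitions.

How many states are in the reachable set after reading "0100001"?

4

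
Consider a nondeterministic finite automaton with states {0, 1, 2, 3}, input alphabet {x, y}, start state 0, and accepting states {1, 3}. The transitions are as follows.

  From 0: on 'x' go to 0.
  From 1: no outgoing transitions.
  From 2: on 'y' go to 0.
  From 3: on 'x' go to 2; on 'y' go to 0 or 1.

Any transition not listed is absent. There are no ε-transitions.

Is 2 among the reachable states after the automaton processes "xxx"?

No

Start in {0}.
Read 'x': 0→{0}; now {0}.
Read 'x': 0→{0}; now {0}.
Read 'x': 0→{0}; now {0}.
State 2 is not in {0}.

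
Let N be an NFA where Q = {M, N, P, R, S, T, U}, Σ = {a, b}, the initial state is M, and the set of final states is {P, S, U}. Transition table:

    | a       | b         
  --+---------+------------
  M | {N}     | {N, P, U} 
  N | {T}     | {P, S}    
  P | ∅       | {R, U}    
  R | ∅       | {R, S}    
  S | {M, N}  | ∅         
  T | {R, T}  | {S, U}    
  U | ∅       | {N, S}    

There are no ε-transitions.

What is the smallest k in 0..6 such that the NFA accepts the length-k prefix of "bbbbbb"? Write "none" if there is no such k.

Start in {M}.
Read 'b': {M} → {N, P, U}.
None of the earlier sets intersect F, but {N, P, U} does.

1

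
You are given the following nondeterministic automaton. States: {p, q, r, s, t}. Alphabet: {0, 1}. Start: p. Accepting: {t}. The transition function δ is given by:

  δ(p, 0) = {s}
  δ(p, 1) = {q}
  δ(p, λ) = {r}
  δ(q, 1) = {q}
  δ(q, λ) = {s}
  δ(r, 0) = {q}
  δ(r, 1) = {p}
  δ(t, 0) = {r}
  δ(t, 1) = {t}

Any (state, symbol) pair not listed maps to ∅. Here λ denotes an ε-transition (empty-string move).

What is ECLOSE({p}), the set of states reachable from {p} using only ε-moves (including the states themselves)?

{p, r}

Begin with {p}.
ε-move p → r; add r.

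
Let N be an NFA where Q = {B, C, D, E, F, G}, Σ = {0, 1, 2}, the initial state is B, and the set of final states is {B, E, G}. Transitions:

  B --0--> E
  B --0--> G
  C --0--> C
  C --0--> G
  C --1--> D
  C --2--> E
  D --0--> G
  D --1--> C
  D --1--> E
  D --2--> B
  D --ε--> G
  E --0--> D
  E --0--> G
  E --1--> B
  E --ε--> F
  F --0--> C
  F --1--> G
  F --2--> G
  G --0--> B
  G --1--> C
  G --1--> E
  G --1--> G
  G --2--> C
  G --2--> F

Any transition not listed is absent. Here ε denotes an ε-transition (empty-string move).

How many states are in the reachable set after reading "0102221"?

6

Start in {B}.
Read '0': B→{E, G}; union {E, G}; ε-closure = {E, F, G}.
Read '1': E→{B}, F→{G}, G→{C, E, G}; union {B, C, E, G}; ε-closure = {B, C, E, F, G}.
Read '0': B→{E, G}, C→{C, G}, E→{D, G}, F→{C}, G→{B}; union {B, C, D, E, G}; ε-closure = {B, C, D, E, F, G}.
Read '2': B→∅, C→{E}, D→{B}, E→∅, F→{G}, G→{C, F}; now {B, C, E, F, G}.
Read '2': B→∅, C→{E}, E→∅, F→{G}, G→{C, F}; now {C, E, F, G}.
Read '2': C→{E}, E→∅, F→{G}, G→{C, F}; now {C, E, F, G}.
Read '1': C→{D}, E→{B}, F→{G}, G→{C, E, G}; union {B, C, D, E, G}; ε-closure = {B, C, D, E, F, G}.
That set has 6 states.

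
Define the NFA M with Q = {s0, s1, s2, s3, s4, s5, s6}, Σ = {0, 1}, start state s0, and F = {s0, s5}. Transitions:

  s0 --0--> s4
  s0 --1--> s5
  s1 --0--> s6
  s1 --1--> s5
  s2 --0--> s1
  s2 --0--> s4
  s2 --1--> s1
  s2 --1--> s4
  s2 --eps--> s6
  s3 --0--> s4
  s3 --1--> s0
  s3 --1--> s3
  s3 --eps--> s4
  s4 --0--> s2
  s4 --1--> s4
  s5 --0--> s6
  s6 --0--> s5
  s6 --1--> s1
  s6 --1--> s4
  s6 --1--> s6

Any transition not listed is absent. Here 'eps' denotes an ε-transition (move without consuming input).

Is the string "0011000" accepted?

Yes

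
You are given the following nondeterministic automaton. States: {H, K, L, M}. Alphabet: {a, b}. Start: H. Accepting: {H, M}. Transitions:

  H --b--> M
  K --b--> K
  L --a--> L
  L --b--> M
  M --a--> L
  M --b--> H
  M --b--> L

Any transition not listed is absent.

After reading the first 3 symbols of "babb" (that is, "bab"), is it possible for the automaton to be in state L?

Start in {H}.
Read 'b': H→{M}; now {M}.
Read 'a': M→{L}; now {L}.
Read 'b': L→{M}; now {M}.
State L is not in {M}.

No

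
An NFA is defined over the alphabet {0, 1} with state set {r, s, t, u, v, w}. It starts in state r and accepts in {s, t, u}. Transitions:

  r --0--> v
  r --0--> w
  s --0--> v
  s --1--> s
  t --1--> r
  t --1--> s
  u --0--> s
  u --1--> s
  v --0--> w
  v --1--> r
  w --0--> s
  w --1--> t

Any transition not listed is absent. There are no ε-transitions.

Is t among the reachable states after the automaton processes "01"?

Yes

Start in {r}.
Read '0': r→{v, w}; now {v, w}.
Read '1': v→{r}, w→{t}; now {r, t}.
State t is in {r, t}.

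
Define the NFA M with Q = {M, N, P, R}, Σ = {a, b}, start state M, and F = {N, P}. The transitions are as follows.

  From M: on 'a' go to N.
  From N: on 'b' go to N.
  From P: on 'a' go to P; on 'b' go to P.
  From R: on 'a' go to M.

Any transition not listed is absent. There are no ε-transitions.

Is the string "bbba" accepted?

No

Start in {M}.
Read 'b': M→∅; now ∅.
The set is empty and remains empty for the remaining 3 symbols.
The final set ∅ contains no accepting state.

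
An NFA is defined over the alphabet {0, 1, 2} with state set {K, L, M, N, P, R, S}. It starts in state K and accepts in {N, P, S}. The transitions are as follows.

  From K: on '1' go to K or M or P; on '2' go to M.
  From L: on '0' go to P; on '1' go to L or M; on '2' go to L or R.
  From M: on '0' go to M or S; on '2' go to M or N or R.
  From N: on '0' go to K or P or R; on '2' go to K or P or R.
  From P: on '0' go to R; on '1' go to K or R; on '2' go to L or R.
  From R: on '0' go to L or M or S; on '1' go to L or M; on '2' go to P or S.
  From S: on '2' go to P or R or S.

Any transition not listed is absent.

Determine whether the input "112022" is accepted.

Start in {K}.
Read '1': K→{K, M, P}; now {K, M, P}.
Read '1': K→{K, M, P}, M→∅, P→{K, R}; now {K, M, P, R}.
Read '2': K→{M}, M→{M, N, R}, P→{L, R}, R→{P, S}; now {L, M, N, P, R, S}.
Read '0': L→{P}, M→{M, S}, N→{K, P, R}, P→{R}, R→{L, M, S}, S→∅; now {K, L, M, P, R, S}.
Read '2': K→{M}, L→{L, R}, M→{M, N, R}, P→{L, R}, R→{P, S}, S→{P, R, S}; now {L, M, N, P, R, S}.
Read '2': L→{L, R}, M→{M, N, R}, N→{K, P, R}, P→{L, R}, R→{P, S}, S→{P, R, S}; now {K, L, M, N, P, R, S}.
The final set {K, L, M, N, P, R, S} contains the accepting states N, P, S.

Yes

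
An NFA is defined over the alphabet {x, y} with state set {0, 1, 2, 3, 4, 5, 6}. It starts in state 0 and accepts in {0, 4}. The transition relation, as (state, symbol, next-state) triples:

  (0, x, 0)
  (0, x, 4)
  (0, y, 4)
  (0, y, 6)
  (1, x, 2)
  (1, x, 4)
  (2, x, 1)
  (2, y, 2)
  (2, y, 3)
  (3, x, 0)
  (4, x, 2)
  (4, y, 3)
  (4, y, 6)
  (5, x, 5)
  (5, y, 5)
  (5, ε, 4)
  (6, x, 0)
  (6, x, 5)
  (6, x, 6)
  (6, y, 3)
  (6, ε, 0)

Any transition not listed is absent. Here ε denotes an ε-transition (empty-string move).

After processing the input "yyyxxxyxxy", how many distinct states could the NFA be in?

Start in {0}.
Read 'y': {0} → {0, 4, 6}.
Read 'y': {0, 4, 6} → {0, 3, 4, 6}.
Read 'y': {0, 3, 4, 6} → {0, 3, 4, 6}.
Read 'x': {0, 3, 4, 6} → {0, 2, 4, 5, 6}.
Read 'x': {0, 2, 4, 5, 6} → {0, 1, 2, 4, 5, 6}.
Read 'x': {0, 1, 2, 4, 5, 6} → {0, 1, 2, 4, 5, 6}.
Read 'y': {0, 1, 2, 4, 5, 6} → {0, 2, 3, 4, 5, 6}.
Read 'x': {0, 2, 3, 4, 5, 6} → {0, 1, 2, 4, 5, 6}.
Read 'x': {0, 1, 2, 4, 5, 6} → {0, 1, 2, 4, 5, 6}.
Read 'y': {0, 1, 2, 4, 5, 6} → {0, 2, 3, 4, 5, 6}.
That set has 6 states.

6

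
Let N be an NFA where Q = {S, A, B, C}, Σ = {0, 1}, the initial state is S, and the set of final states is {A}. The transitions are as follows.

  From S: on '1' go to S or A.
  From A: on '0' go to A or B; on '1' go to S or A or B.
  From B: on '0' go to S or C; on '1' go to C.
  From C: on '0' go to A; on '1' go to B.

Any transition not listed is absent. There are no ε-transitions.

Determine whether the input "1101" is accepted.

Yes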